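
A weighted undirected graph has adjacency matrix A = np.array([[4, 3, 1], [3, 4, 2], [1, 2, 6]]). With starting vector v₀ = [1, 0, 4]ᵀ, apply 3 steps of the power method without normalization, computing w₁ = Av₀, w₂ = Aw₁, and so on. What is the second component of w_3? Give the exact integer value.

w1 = Av₀ = (4·1 + 3·0 + 1·4; 3·1 + 4·0 + 2·4; 1·1 + 2·0 + 6·4) = (8, 11, 25)
w2 = Aw1 = (4·8 + 3·11 + 1·25; 3·8 + 4·11 + 2·25; 1·8 + 2·11 + 6·25) = (90, 118, 180)
w3 = Aw2 = (894, 1102, 1406)
The requested component of w3 is 1102.

1102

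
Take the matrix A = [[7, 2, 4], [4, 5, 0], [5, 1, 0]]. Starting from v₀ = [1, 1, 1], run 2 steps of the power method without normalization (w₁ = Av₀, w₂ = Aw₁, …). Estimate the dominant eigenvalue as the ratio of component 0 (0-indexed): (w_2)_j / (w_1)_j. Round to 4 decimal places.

w1 = Av₀ = (7·1 + 2·1 + 4·1; 4·1 + 5·1 + 0·1; 5·1 + 1·1 + 0·1) = (13, 9, 6)
w2 = Aw1 = (7·13 + 2·9 + 4·6; 4·13 + 5·9 + 0·6; 5·13 + 1·9 + 0·6) = (133, 97, 74)
Ratio at component: 133 / 13 = 10.2308

λ ≈ 10.2308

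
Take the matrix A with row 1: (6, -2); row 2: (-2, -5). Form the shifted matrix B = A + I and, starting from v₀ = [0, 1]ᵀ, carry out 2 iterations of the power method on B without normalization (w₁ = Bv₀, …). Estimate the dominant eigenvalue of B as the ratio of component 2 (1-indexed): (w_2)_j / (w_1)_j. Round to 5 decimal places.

μ ≈ -5.00000

B = A + I has rows (7, -2); (-2, -4)
w1 = Bv₀ = (7·0 + (-2)·1; (-2)·0 + (-4)·1) = (-2, -4)
w2 = Bw1 = (7·(-2) + (-2)·(-4); (-2)·(-2) + (-4)·(-4)) = (-6, 20)
Ratio: 20/-4 = -5.00000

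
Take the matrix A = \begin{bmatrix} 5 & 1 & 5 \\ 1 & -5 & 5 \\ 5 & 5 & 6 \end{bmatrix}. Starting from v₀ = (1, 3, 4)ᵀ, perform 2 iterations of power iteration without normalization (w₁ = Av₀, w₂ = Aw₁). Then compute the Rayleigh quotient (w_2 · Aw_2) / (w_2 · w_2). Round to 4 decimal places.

w1 = Av₀ = (5·1 + 1·3 + 5·4; 1·1 + (-5)·3 + 5·4; 5·1 + 5·3 + 6·4) = (28, 6, 44)
w2 = Aw1 = (5·28 + 1·6 + 5·44; 1·28 + (-5)·6 + 5·44; 5·28 + 5·6 + 6·44) = (366, 218, 434)
Aw2 = (4218, 1446, 5524)
w2·Aw2 = 366·4218 + 218·1446 + 434·5524 = 4256432; w2·w2 = 366·366 + 218·218 + 434·434 = 369836
λ ≈ 4256432/369836 = 11.5090

11.5090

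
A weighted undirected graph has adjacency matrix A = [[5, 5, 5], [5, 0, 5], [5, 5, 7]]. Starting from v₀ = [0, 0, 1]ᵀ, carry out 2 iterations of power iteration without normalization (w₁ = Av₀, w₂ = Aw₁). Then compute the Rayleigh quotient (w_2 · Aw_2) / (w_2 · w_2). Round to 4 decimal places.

14.5099

w1 = Av₀ = (5·0 + 5·0 + 5·1; 5·0 + 0·0 + 5·1; 5·0 + 5·0 + 7·1) = (5, 5, 7)
w2 = Aw1 = (5·5 + 5·5 + 5·7; 5·5 + 0·5 + 5·7; 5·5 + 5·5 + 7·7) = (85, 60, 99)
Aw2 = (1220, 920, 1418)
w2·Aw2 = 85·1220 + 60·920 + 99·1418 = 299282; w2·w2 = 85·85 + 60·60 + 99·99 = 20626
λ ≈ 299282/20626 = 14.5099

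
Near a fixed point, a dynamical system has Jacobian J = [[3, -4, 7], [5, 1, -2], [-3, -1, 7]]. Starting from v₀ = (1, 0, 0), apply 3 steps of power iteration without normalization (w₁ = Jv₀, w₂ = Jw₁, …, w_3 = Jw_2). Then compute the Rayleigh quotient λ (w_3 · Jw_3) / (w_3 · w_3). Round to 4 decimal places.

λ ≈ 4.8075

w1 = Jv₀ = (3·1 + (-4)·0 + 7·0; 5·1 + 1·0 + (-2)·0; (-3)·1 + (-1)·0 + 7·0) = (3, 5, -3)
w2 = Jw1 = (3·3 + (-4)·5 + 7·(-3); 5·3 + 1·5 + (-2)·(-3); (-3)·3 + (-1)·5 + 7·(-3)) = (-32, 26, -35)
w3 = Jw2 = (-445, -64, -175)
Jw3 = (-2304, -1939, 174)
w3·Jw3 = (-445)·(-2304) + (-64)·(-1939) + (-175)·174 = 1118926; w3·w3 = (-445)·(-445) + (-64)·(-64) + (-175)·(-175) = 232746
λ ≈ 1118926/232746 = 4.8075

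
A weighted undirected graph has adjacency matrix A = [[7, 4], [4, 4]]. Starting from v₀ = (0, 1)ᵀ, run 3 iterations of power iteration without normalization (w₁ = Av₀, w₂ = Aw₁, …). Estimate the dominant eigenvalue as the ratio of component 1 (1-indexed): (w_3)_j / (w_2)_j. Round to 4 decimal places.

w1 = Av₀ = (4, 4)
w2 = Aw1 = (44, 32)
w3 = Aw2 = (436, 304)
Ratio at component: 436 / 44 = 9.9091

λ ≈ 9.9091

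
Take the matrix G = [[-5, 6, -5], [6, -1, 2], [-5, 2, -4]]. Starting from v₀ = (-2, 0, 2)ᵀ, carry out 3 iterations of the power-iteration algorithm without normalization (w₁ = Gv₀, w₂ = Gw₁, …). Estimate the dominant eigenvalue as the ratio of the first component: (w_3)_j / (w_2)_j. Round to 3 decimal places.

w1 = Gv₀ = (0, -8, 2)
w2 = Gw1 = (-58, 12, -24)
w3 = Gw2 = (482, -408, 410)
Ratio at component: 482 / -58 = -8.310

λ ≈ -8.310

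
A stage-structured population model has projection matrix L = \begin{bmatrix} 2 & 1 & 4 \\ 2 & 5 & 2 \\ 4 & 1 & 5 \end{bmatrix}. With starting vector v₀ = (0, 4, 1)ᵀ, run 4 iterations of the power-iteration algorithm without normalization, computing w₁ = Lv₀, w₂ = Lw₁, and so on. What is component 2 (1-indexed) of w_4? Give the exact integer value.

w1 = Lv₀ = (8, 22, 9)
w2 = Lw1 = (74, 144, 99)
w3 = Lw2 = (688, 1066, 935)
w4 = Lw3 = (6182, 8576, 8493)
The requested component of w4 is 8576.

8576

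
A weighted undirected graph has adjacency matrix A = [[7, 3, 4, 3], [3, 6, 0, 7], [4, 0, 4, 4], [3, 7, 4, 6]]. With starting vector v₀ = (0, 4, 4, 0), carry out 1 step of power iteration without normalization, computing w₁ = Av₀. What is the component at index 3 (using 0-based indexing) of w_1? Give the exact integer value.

44

w1 = Av₀ = (28, 24, 16, 44)
The requested component of w1 is 44.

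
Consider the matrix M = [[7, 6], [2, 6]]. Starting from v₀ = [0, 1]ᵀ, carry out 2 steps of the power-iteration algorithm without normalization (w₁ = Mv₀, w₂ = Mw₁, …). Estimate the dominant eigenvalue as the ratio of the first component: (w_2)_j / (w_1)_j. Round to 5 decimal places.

w1 = Mv₀ = (7·0 + 6·1; 2·0 + 6·1) = (6, 6)
w2 = Mw1 = (7·6 + 6·6; 2·6 + 6·6) = (78, 48)
Ratio at component: 78 / 6 = 13.00000

λ ≈ 13.00000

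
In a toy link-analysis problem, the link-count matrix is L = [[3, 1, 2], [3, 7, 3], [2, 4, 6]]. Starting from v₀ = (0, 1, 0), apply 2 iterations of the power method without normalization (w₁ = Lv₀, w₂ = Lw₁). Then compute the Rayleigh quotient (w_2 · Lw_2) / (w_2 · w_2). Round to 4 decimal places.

w1 = Lv₀ = (1, 7, 4)
w2 = Lw1 = (18, 64, 54)
Lw2 = (226, 664, 616)
w2·Lw2 = 18·226 + 64·664 + 54·616 = 79828; w2·w2 = 18·18 + 64·64 + 54·54 = 7336
λ ≈ 79828/7336 = 10.8817

λ ≈ 10.8817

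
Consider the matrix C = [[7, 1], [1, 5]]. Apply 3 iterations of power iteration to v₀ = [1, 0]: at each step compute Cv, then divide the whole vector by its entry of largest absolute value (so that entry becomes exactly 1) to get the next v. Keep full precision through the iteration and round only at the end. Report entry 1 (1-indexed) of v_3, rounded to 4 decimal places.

1.0000

Cv0 = (7.00000, 1.00000); divide by 7.00000 → v1 = (1.00000, 0.14286)
Cv1 = (7.14286, 1.71429); divide by 7.14286 → v2 = (1.00000, 0.24000)
Cv2 = (7.24000, 2.20000); divide by 7.24000 → v3 = (1.00000, 0.30387)
Requested entry of v3: 362/362 = 1.0000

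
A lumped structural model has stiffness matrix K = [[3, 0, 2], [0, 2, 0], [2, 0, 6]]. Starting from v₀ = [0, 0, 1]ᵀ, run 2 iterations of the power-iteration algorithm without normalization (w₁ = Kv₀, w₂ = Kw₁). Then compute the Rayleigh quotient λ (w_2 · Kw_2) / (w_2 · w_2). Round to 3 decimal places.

w1 = Kv₀ = (3·0 + 0·0 + 2·1; 0·0 + 2·0 + 0·1; 2·0 + 0·0 + 6·1) = (2, 0, 6)
w2 = Kw1 = (3·2 + 0·0 + 2·6; 0·2 + 2·0 + 0·6; 2·2 + 0·0 + 6·6) = (18, 0, 40)
Kw2 = (134, 0, 276)
w2·Kw2 = 18·134 + 0·0 + 40·276 = 13452; w2·w2 = 18·18 + 0·0 + 40·40 = 1924
λ ≈ 13452/1924 = 6.992

6.992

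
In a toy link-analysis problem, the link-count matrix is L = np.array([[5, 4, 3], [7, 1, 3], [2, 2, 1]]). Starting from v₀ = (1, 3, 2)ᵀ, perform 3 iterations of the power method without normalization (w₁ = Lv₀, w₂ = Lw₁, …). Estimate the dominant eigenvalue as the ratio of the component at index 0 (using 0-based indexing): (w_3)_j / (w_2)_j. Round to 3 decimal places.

λ ≈ 10.225

w1 = Lv₀ = (23, 16, 10)
w2 = Lw1 = (209, 207, 88)
w3 = Lw2 = (2137, 1934, 920)
Ratio at component: 2137 / 209 = 10.225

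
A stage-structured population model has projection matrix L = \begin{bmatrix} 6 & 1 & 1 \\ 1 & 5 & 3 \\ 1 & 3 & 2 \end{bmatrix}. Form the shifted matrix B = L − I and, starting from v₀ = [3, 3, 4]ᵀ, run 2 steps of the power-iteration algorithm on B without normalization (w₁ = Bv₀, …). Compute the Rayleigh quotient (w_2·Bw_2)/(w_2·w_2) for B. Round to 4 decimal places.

B = L − I has rows (5, 1, 1); (1, 4, 3); (1, 3, 1)
w1 = Bv₀ = (22, 27, 16)
w2 = Bw1 = (153, 178, 119)
Bw2 = (1062, 1222, 806)
w2·Bw2 = 475916; w2·w2 = 69254; μ ≈ 475916/69254 = 6.8720

6.8720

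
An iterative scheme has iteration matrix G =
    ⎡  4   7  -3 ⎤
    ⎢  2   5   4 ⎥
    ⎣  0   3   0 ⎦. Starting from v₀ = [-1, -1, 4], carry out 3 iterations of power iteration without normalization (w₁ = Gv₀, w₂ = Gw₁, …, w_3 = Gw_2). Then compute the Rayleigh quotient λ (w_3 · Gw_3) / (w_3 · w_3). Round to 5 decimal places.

w1 = Gv₀ = (4·(-1) + 7·(-1) + (-3)·4; 2·(-1) + 5·(-1) + 4·4; 0·(-1) + 3·(-1) + 0·4) = (-23, 9, -3)
w2 = Gw1 = (4·(-23) + 7·9 + (-3)·(-3); 2·(-23) + 5·9 + 4·(-3); 0·(-23) + 3·9 + 0·(-3)) = (-20, -13, 27)
w3 = Gw2 = (-252, 3, -39)
Gw3 = (-870, -645, 9)
w3·Gw3 = (-252)·(-870) + 3·(-645) + (-39)·9 = 216954; w3·w3 = (-252)·(-252) + 3·3 + (-39)·(-39) = 65034
λ ≈ 216954/65034 = 3.33601

λ ≈ 3.33601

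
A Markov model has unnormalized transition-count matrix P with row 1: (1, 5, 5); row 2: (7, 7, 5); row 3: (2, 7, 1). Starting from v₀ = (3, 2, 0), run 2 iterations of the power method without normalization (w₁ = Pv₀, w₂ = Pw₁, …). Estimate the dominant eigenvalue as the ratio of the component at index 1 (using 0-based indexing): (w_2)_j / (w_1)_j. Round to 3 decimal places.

12.457

w1 = Pv₀ = (1·3 + 5·2 + 5·0; 7·3 + 7·2 + 5·0; 2·3 + 7·2 + 1·0) = (13, 35, 20)
w2 = Pw1 = (1·13 + 5·35 + 5·20; 7·13 + 7·35 + 5·20; 2·13 + 7·35 + 1·20) = (288, 436, 291)
Ratio at component: 436 / 35 = 12.457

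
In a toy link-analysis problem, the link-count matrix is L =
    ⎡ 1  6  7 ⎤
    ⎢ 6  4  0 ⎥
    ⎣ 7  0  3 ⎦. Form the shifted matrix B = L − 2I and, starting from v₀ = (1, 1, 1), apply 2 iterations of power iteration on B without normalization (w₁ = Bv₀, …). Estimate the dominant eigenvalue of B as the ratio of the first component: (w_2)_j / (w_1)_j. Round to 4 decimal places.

7.6667

B = L − 2I has rows (-1, 6, 7); (6, 2, 0); (7, 0, 1)
w1 = Bv₀ = ((-1)·1 + 6·1 + 7·1; 6·1 + 2·1 + 0·1; 7·1 + 0·1 + 1·1) = (12, 8, 8)
w2 = Bw1 = ((-1)·12 + 6·8 + 7·8; 6·12 + 2·8 + 0·8; 7·12 + 0·8 + 1·8) = (92, 88, 92)
Ratio: 92/12 = 7.6667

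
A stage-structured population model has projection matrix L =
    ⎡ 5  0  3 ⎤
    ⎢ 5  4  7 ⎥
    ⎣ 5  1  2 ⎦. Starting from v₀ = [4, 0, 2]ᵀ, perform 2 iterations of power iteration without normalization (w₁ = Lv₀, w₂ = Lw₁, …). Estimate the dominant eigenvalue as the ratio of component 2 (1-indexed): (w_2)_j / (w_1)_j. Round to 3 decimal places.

w1 = Lv₀ = (5·4 + 0·0 + 3·2; 5·4 + 4·0 + 7·2; 5·4 + 1·0 + 2·2) = (26, 34, 24)
w2 = Lw1 = (5·26 + 0·34 + 3·24; 5·26 + 4·34 + 7·24; 5·26 + 1·34 + 2·24) = (202, 434, 212)
Ratio at component: 434 / 34 = 12.765

λ ≈ 12.765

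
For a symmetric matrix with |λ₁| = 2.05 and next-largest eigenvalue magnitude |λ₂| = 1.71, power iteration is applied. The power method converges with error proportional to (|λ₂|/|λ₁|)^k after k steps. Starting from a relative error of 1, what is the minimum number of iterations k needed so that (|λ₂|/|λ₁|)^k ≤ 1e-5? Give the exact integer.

64

|λ₂/λ₁| = 1.71/2.05 = 0.83415
Need k ≥ ln(1e-5) / ln(0.83415) = -11.5129 / -0.1813 ≈ 63.486
Smallest integer k satisfying the bound: 64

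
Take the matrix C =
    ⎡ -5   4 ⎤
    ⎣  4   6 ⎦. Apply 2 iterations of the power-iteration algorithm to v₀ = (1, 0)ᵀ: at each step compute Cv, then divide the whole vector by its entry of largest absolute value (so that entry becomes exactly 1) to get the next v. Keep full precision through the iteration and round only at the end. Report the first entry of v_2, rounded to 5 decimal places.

1.00000

Cv0 = (-5.000000, 4.000000); divide by -5.000000 → v1 = (1.000000, -0.800000)
Cv1 = (-8.200000, -0.800000); divide by -8.200000 → v2 = (1.000000, 0.097561)
Requested entry of v2: 41/41 = 1.00000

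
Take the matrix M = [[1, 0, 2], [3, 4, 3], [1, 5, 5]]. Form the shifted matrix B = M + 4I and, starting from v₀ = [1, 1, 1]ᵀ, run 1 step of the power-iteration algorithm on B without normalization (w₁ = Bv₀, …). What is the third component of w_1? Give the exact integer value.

B = M + 4I has rows (5, 0, 2); (3, 8, 3); (1, 5, 9)
w1 = Bv₀ = (5·1 + 0·1 + 2·1; 3·1 + 8·1 + 3·1; 1·1 + 5·1 + 9·1) = (7, 14, 15)
Requested component of w1: 15

15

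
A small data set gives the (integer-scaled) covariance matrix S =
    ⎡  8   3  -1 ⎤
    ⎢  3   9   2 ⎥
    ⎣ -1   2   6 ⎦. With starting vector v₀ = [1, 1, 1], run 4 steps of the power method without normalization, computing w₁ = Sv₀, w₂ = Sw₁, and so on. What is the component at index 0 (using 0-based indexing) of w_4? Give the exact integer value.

16360

w1 = Sv₀ = (8·1 + 3·1 + (-1)·1; 3·1 + 9·1 + 2·1; (-1)·1 + 2·1 + 6·1) = (10, 14, 7)
w2 = Sw1 = (8·10 + 3·14 + (-1)·7; 3·10 + 9·14 + 2·7; (-1)·10 + 2·14 + 6·7) = (115, 170, 60)
w3 = Sw2 = (1370, 1995, 585)
w4 = Sw3 = (16360, 23235, 6130)
The requested component of w4 is 16360.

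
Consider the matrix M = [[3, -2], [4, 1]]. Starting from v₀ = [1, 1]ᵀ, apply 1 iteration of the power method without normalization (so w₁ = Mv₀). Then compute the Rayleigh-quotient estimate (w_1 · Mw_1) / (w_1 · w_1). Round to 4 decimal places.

w1 = Mv₀ = (1, 5)
Mw1 = (-7, 9)
w1·Mw1 = 1·(-7) + 5·9 = 38; w1·w1 = 1·1 + 5·5 = 26
λ ≈ 38/26 = 1.4615

λ ≈ 1.4615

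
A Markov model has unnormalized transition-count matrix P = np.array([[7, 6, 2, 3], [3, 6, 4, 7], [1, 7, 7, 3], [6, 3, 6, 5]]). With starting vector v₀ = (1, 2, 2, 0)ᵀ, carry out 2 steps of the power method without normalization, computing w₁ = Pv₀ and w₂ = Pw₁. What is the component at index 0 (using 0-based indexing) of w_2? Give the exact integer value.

429

w1 = Pv₀ = (7·1 + 6·2 + 2·2 + 3·0; 3·1 + 6·2 + 4·2 + 7·0; 1·1 + 7·2 + 7·2 + 3·0; 6·1 + 3·2 + 6·2 + 5·0) = (23, 23, 29, 24)
w2 = Pw1 = (7·23 + 6·23 + 2·29 + 3·24; 3·23 + 6·23 + 4·29 + 7·24; 1·23 + 7·23 + 7·29 + 3·24; 6·23 + 3·23 + 6·29 + 5·24) = (429, 491, 459, 501)
The requested component of w2 is 429.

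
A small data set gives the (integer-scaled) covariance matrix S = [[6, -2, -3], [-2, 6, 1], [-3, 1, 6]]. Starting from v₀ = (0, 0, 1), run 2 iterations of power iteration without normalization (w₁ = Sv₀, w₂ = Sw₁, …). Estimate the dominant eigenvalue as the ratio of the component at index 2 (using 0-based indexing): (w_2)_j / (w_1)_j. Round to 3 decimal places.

λ ≈ 7.667

w1 = Sv₀ = (-3, 1, 6)
w2 = Sw1 = (-38, 18, 46)
Ratio at component: 46 / 6 = 7.667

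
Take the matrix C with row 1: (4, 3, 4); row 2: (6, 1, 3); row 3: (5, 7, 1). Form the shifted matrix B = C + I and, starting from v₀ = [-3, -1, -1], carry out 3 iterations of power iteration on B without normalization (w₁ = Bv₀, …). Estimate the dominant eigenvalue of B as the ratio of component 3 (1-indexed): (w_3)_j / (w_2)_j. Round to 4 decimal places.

μ ≈ 11.7962

B = C + I has rows (5, 3, 4); (6, 2, 3); (5, 7, 2)
w1 = Bv₀ = (5·(-3) + 3·(-1) + 4·(-1); 6·(-3) + 2·(-1) + 3·(-1); 5·(-3) + 7·(-1) + 2·(-1)) = (-22, -23, -24)
w2 = Bw1 = (5·(-22) + 3·(-23) + 4·(-24); 6·(-22) + 2·(-23) + 3·(-24); 5·(-22) + 7·(-23) + 2·(-24)) = (-275, -250, -319)
w3 = Bw2 = (-3401, -3107, -3763)
Ratio: -3763/-319 = 11.7962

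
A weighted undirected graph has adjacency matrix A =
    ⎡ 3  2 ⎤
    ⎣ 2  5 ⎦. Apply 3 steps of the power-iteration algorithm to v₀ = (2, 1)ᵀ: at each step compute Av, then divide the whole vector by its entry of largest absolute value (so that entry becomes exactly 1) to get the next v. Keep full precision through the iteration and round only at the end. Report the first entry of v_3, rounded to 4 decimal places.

0.6375

Av0 = (8.00000, 9.00000); divide by 9.00000 → v1 = (0.88889, 1.00000)
Av1 = (4.66667, 6.77778); divide by 6.77778 → v2 = (0.68852, 1.00000)
Av2 = (4.06557, 6.37705); divide by 6.37705 → v3 = (0.63753, 1.00000)
Requested entry of v3: 248/389 = 0.6375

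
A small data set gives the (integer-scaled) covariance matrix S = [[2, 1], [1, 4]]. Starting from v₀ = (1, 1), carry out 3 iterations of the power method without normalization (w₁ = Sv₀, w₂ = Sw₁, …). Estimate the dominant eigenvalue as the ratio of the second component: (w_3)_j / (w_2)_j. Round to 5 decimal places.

λ ≈ 4.47826

w1 = Sv₀ = (3, 5)
w2 = Sw1 = (11, 23)
w3 = Sw2 = (45, 103)
Ratio at component: 103 / 23 = 4.47826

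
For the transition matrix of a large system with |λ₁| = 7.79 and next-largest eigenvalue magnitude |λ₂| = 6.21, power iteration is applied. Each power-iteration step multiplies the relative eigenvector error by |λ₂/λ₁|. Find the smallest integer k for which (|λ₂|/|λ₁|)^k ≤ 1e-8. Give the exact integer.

|λ₂/λ₁| = 6.21/7.79 = 0.79718
Need k ≥ ln(1e-8) / ln(0.79718) = -18.4207 / -0.2267 ≈ 81.263
Smallest integer k satisfying the bound: 82

82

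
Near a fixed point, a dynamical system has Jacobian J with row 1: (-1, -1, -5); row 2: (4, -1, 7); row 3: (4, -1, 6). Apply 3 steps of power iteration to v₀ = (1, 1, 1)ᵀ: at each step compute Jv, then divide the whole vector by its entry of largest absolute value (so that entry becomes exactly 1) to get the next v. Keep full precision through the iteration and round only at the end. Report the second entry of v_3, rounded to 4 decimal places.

Jv0 = (-7.00000, 10.00000, 9.00000); divide by 10.00000 → v1 = (-0.70000, 1.00000, 0.90000)
Jv1 = (-4.80000, 2.50000, 1.60000); divide by -4.80000 → v2 = (1.00000, -0.52083, -0.33333)
Jv2 = (1.18750, 2.18750, 2.52083); divide by 2.52083 → v3 = (0.47107, 0.86777, 1.00000)
Requested entry of v3: -105/-121 = 0.8678

0.8678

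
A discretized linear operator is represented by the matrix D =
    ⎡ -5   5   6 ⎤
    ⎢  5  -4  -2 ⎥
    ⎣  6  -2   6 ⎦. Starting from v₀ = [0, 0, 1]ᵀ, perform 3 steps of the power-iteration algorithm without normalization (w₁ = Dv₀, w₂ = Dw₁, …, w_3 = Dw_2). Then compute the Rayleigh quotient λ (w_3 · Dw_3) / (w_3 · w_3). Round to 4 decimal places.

0.4012

w1 = Dv₀ = ((-5)·0 + 5·0 + 6·1; 5·0 + (-4)·0 + (-2)·1; 6·0 + (-2)·0 + 6·1) = (6, -2, 6)
w2 = Dw1 = ((-5)·6 + 5·(-2) + 6·6; 5·6 + (-4)·(-2) + (-2)·6; 6·6 + (-2)·(-2) + 6·6) = (-4, 26, 76)
w3 = Dw2 = (606, -276, 380)
Dw3 = (-2130, 3374, 6468)
w3·Dw3 = 606·(-2130) + (-276)·3374 + 380·6468 = 235836; w3·w3 = 606·606 + (-276)·(-276) + 380·380 = 587812
λ ≈ 235836/587812 = 0.4012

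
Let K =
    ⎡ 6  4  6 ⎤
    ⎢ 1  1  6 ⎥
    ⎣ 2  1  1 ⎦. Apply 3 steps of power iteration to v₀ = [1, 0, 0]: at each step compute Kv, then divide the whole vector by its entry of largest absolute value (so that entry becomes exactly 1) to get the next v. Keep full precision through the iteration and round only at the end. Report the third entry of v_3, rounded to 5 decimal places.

0.28870

Kv0 = (6.000000, 1.000000, 2.000000); divide by 6.000000 → v1 = (1.000000, 0.166667, 0.333333)
Kv1 = (8.666667, 3.166667, 2.500000); divide by 8.666667 → v2 = (1.000000, 0.365385, 0.288462)
Kv2 = (9.192308, 3.096154, 2.653846); divide by 9.192308 → v3 = (1.000000, 0.336820, 0.288703)
Requested entry of v3: 138/478 = 0.28870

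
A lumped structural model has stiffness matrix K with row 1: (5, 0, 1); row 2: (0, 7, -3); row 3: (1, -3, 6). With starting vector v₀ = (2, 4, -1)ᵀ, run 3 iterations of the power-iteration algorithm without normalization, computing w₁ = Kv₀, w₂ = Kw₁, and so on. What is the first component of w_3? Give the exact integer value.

-35

w1 = Kv₀ = (5·2 + 0·4 + 1·(-1); 0·2 + 7·4 + (-3)·(-1); 1·2 + (-3)·4 + 6·(-1)) = (9, 31, -16)
w2 = Kw1 = (5·9 + 0·31 + 1·(-16); 0·9 + 7·31 + (-3)·(-16); 1·9 + (-3)·31 + 6·(-16)) = (29, 265, -180)
w3 = Kw2 = (-35, 2395, -1846)
The requested component of w3 is -35.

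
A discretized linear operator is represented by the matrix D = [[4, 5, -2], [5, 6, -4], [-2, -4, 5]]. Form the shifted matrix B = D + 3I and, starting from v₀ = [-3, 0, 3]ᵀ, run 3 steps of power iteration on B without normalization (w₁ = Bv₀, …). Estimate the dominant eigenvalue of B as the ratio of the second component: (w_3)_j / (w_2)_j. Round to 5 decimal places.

B = D + 3I has rows (7, 5, -2); (5, 9, -4); (-2, -4, 8)
w1 = Bv₀ = (7·(-3) + 5·0 + (-2)·3; 5·(-3) + 9·0 + (-4)·3; (-2)·(-3) + (-4)·0 + 8·3) = (-27, -27, 30)
w2 = Bw1 = (7·(-27) + 5·(-27) + (-2)·30; 5·(-27) + 9·(-27) + (-4)·30; (-2)·(-27) + (-4)·(-27) + 8·30) = (-384, -498, 402)
w3 = Bw2 = (-5982, -8010, 5976)
Ratio: -8010/-498 = 16.08434

μ ≈ 16.08434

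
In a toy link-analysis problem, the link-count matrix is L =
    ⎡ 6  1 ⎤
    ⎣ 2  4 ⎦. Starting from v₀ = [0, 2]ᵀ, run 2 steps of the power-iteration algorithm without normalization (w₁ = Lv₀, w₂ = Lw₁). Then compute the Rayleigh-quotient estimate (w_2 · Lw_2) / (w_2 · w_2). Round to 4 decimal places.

w1 = Lv₀ = (2, 8)
w2 = Lw1 = (20, 36)
Lw2 = (156, 184)
w2·Lw2 = 20·156 + 36·184 = 9744; w2·w2 = 20·20 + 36·36 = 1696
λ ≈ 9744/1696 = 5.7453

λ ≈ 5.7453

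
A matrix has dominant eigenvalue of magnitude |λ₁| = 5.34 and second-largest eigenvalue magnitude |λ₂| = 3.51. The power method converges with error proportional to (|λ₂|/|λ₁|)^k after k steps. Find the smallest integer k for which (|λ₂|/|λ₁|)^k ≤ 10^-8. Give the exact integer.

44

|λ₂/λ₁| = 3.51/5.34 = 0.65730
Need k ≥ ln(10^-8) / ln(0.65730) = -18.4207 / -0.4196 ≈ 43.900
Smallest integer k satisfying the bound: 44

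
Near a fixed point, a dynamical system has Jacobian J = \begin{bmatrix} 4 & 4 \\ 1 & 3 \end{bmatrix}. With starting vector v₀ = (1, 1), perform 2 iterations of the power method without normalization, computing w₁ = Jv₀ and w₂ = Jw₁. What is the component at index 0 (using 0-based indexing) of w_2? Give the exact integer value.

48

w1 = Jv₀ = (8, 4)
w2 = Jw1 = (48, 20)
The requested component of w2 is 48.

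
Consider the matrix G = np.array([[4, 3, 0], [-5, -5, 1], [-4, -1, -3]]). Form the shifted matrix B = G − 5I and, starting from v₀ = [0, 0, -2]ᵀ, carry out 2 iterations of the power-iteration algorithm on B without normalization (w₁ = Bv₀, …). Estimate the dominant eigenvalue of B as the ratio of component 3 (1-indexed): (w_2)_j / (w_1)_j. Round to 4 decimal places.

μ ≈ -7.8750

B = G − 5I has rows (-1, 3, 0); (-5, -10, 1); (-4, -1, -8)
w1 = Bv₀ = ((-1)·0 + 3·0 + 0·(-2); (-5)·0 + (-10)·0 + 1·(-2); (-4)·0 + (-1)·0 + (-8)·(-2)) = (0, -2, 16)
w2 = Bw1 = ((-1)·0 + 3·(-2) + 0·16; (-5)·0 + (-10)·(-2) + 1·16; (-4)·0 + (-1)·(-2) + (-8)·16) = (-6, 36, -126)
Ratio: -126/16 = -7.8750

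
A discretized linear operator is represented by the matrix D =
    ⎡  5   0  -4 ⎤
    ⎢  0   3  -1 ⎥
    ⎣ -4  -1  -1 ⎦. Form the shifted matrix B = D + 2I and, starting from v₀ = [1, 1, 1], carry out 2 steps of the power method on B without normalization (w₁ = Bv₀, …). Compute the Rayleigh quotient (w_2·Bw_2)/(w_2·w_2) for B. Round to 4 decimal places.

B = D + 2I has rows (7, 0, -4); (0, 5, -1); (-4, -1, 1)
w1 = Bv₀ = (3, 4, -4)
w2 = Bw1 = (37, 24, -20)
Bw2 = (339, 140, -192)
w2·Bw2 = 19743; w2·w2 = 2345; μ ≈ 19743/2345 = 8.4192

8.4192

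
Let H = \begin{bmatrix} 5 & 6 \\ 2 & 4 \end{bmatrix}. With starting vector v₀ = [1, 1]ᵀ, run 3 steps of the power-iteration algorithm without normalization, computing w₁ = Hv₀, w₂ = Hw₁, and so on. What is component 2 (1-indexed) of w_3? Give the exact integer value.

w1 = Hv₀ = (11, 6)
w2 = Hw1 = (91, 46)
w3 = Hw2 = (731, 366)
The requested component of w3 is 366.

366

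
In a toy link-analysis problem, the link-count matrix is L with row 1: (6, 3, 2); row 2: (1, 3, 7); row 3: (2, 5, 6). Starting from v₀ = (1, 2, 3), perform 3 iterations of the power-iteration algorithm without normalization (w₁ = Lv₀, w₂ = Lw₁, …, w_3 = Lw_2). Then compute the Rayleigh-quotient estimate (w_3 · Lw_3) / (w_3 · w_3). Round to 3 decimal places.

λ ≈ 11.938

w1 = Lv₀ = (18, 28, 30)
w2 = Lw1 = (252, 312, 356)
w3 = Lw2 = (3160, 3680, 4200)
Lw3 = (38400, 43600, 49920)
w3·Lw3 = 3160·38400 + 3680·43600 + 4200·49920 = 491456000; w3·w3 = 3160·3160 + 3680·3680 + 4200·4200 = 41168000
λ ≈ 491456000/41168000 = 11.938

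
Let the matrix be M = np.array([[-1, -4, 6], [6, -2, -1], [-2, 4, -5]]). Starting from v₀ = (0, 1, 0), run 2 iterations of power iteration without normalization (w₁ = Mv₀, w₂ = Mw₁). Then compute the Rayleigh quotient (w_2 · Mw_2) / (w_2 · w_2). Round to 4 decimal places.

-3.3521

w1 = Mv₀ = ((-1)·0 + (-4)·1 + 6·0; 6·0 + (-2)·1 + (-1)·0; (-2)·0 + 4·1 + (-5)·0) = (-4, -2, 4)
w2 = Mw1 = ((-1)·(-4) + (-4)·(-2) + 6·4; 6·(-4) + (-2)·(-2) + (-1)·4; (-2)·(-4) + 4·(-2) + (-5)·4) = (36, -24, -20)
Mw2 = (-60, 284, -68)
w2·Mw2 = 36·(-60) + (-24)·284 + (-20)·(-68) = -7616; w2·w2 = 36·36 + (-24)·(-24) + (-20)·(-20) = 2272
λ ≈ -7616/2272 = -3.3521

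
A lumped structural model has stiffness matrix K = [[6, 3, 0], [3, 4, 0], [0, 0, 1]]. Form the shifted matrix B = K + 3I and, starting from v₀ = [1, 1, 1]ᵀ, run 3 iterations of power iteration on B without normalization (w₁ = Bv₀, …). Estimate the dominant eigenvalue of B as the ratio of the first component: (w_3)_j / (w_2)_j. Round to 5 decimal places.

μ ≈ 11.30435

B = K + 3I has rows (9, 3, 0); (3, 7, 0); (0, 0, 4)
w1 = Bv₀ = (9·1 + 3·1 + 0·1; 3·1 + 7·1 + 0·1; 0·1 + 0·1 + 4·1) = (12, 10, 4)
w2 = Bw1 = (9·12 + 3·10 + 0·4; 3·12 + 7·10 + 0·4; 0·12 + 0·10 + 4·4) = (138, 106, 16)
w3 = Bw2 = (1560, 1156, 64)
Ratio: 1560/138 = 11.30435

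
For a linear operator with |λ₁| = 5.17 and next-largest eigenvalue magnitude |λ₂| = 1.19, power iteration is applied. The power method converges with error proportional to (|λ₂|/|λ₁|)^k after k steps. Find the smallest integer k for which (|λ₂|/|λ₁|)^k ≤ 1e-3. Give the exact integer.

5

|λ₂/λ₁| = 1.19/5.17 = 0.23017
Need k ≥ ln(1e-3) / ln(0.23017) = -6.9078 / -1.4689 ≈ 4.703
Smallest integer k satisfying the bound: 5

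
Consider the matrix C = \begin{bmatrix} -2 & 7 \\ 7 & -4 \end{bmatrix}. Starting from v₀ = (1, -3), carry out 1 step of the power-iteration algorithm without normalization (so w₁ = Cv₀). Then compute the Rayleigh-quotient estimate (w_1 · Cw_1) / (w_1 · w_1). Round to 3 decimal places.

-9.685

w1 = Cv₀ = ((-2)·1 + 7·(-3); 7·1 + (-4)·(-3)) = (-23, 19)
Cw1 = (179, -237)
w1·Cw1 = (-23)·179 + 19·(-237) = -8620; w1·w1 = (-23)·(-23) + 19·19 = 890
λ ≈ -8620/890 = -9.685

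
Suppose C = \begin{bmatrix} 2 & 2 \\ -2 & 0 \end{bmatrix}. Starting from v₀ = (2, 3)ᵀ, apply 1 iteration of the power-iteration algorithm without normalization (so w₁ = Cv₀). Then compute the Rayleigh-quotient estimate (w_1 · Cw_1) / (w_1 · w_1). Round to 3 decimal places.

w1 = Cv₀ = (10, -4)
Cw1 = (12, -20)
w1·Cw1 = 10·12 + (-4)·(-20) = 200; w1·w1 = 10·10 + (-4)·(-4) = 116
λ ≈ 200/116 = 1.724

λ ≈ 1.724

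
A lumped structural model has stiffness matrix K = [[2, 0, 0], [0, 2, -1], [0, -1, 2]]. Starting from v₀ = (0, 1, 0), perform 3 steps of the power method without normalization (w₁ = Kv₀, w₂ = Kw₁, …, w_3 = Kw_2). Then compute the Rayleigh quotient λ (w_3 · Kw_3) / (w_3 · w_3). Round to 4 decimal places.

λ ≈ 2.9973

w1 = Kv₀ = (0, 2, -1)
w2 = Kw1 = (0, 5, -4)
w3 = Kw2 = (0, 14, -13)
Kw3 = (0, 41, -40)
w3·Kw3 = 0·0 + 14·41 + (-13)·(-40) = 1094; w3·w3 = 0·0 + 14·14 + (-13)·(-13) = 365
λ ≈ 1094/365 = 2.9973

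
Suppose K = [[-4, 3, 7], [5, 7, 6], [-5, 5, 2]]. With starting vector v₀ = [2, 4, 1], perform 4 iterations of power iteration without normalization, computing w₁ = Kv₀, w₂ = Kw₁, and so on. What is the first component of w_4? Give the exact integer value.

w1 = Kv₀ = ((-4)·2 + 3·4 + 7·1; 5·2 + 7·4 + 6·1; (-5)·2 + 5·4 + 2·1) = (11, 44, 12)
w2 = Kw1 = ((-4)·11 + 3·44 + 7·12; 5·11 + 7·44 + 6·12; (-5)·11 + 5·44 + 2·12) = (172, 435, 189)
w3 = Kw2 = (1940, 5039, 1693)
w4 = Kw3 = (19208, 55131, 18881)
The requested component of w4 is 19208.

19208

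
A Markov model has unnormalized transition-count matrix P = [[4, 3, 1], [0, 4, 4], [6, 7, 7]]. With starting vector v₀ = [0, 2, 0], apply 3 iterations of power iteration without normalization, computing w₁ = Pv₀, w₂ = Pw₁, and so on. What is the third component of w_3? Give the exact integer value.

2318

w1 = Pv₀ = (6, 8, 14)
w2 = Pw1 = (62, 88, 190)
w3 = Pw2 = (702, 1112, 2318)
The requested component of w3 is 2318.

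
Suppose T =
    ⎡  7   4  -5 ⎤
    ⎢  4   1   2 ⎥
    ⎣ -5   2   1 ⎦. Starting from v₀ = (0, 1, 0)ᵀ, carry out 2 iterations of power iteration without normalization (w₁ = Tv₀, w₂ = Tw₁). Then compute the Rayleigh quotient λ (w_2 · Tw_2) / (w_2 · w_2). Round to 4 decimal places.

w1 = Tv₀ = (7·0 + 4·1 + (-5)·0; 4·0 + 1·1 + 2·0; (-5)·0 + 2·1 + 1·0) = (4, 1, 2)
w2 = Tw1 = (7·4 + 4·1 + (-5)·2; 4·4 + 1·1 + 2·2; (-5)·4 + 2·1 + 1·2) = (22, 21, -16)
Tw2 = (318, 77, -84)
w2·Tw2 = 22·318 + 21·77 + (-16)·(-84) = 9957; w2·w2 = 22·22 + 21·21 + (-16)·(-16) = 1181
λ ≈ 9957/1181 = 8.4310

λ ≈ 8.4310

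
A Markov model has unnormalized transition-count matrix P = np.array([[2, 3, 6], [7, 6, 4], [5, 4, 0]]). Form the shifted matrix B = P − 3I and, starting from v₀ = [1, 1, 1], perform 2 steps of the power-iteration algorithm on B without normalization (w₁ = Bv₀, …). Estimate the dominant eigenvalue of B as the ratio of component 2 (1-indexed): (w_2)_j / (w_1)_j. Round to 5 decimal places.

B = P − 3I has rows (-1, 3, 6); (7, 3, 4); (5, 4, -3)
w1 = Bv₀ = ((-1)·1 + 3·1 + 6·1; 7·1 + 3·1 + 4·1; 5·1 + 4·1 + (-3)·1) = (8, 14, 6)
w2 = Bw1 = ((-1)·8 + 3·14 + 6·6; 7·8 + 3·14 + 4·6; 5·8 + 4·14 + (-3)·6) = (70, 122, 78)
Ratio: 122/14 = 8.71429

μ ≈ 8.71429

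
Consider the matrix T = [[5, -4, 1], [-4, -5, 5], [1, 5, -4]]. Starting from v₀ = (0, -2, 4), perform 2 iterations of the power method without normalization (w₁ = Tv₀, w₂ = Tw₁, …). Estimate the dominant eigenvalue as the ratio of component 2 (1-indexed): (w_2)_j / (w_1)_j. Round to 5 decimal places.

-10.93333

w1 = Tv₀ = (5·0 + (-4)·(-2) + 1·4; (-4)·0 + (-5)·(-2) + 5·4; 1·0 + 5·(-2) + (-4)·4) = (12, 30, -26)
w2 = Tw1 = (5·12 + (-4)·30 + 1·(-26); (-4)·12 + (-5)·30 + 5·(-26); 1·12 + 5·30 + (-4)·(-26)) = (-86, -328, 266)
Ratio at component: -328 / 30 = -10.93333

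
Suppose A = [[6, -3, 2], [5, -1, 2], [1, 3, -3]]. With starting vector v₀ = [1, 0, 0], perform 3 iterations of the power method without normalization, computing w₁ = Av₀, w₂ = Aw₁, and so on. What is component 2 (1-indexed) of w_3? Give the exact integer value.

w1 = Av₀ = (6·1 + (-3)·0 + 2·0; 5·1 + (-1)·0 + 2·0; 1·1 + 3·0 + (-3)·0) = (6, 5, 1)
w2 = Aw1 = (6·6 + (-3)·5 + 2·1; 5·6 + (-1)·5 + 2·1; 1·6 + 3·5 + (-3)·1) = (23, 27, 18)
w3 = Aw2 = (93, 124, 50)
The requested component of w3 is 124.

124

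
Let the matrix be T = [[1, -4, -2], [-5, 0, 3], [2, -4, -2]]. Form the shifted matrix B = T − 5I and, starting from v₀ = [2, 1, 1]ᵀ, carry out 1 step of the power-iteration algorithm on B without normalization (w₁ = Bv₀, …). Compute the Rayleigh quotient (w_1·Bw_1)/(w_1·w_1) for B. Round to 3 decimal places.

-8.851

B = T − 5I has rows (-4, -4, -2); (-5, -5, 3); (2, -4, -7)
w1 = Bv₀ = ((-4)·2 + (-4)·1 + (-2)·1; (-5)·2 + (-5)·1 + 3·1; 2·2 + (-4)·1 + (-7)·1) = (-14, -12, -7)
Bw1 = (118, 109, 69)
w1·Bw1 = -3443; w1·w1 = 389; μ ≈ -3443/389 = -8.851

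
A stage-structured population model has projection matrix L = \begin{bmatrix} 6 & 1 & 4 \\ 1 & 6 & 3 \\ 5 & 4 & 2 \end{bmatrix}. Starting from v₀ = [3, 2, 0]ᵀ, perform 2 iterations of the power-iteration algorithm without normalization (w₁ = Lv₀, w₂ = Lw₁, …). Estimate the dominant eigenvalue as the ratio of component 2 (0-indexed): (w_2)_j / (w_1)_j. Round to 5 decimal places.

λ ≈ 8.95652

w1 = Lv₀ = (6·3 + 1·2 + 4·0; 1·3 + 6·2 + 3·0; 5·3 + 4·2 + 2·0) = (20, 15, 23)
w2 = Lw1 = (6·20 + 1·15 + 4·23; 1·20 + 6·15 + 3·23; 5·20 + 4·15 + 2·23) = (227, 179, 206)
Ratio at component: 206 / 23 = 8.95652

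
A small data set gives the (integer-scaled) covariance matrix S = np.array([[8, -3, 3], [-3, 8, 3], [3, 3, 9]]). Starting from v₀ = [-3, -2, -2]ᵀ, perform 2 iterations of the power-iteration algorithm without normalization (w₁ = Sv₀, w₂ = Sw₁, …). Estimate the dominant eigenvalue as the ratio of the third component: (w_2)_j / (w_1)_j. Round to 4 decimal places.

w1 = Sv₀ = (-24, -13, -33)
w2 = Sw1 = (-252, -131, -408)
Ratio at component: -408 / -33 = 12.3636

λ ≈ 12.3636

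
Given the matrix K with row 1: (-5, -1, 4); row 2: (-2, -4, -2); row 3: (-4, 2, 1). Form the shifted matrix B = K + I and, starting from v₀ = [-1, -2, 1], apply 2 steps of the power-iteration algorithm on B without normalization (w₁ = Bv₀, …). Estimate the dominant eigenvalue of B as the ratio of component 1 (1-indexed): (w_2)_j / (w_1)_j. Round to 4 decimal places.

μ ≈ -3.8000

B = K + I has rows (-4, -1, 4); (-2, -3, -2); (-4, 2, 2)
w1 = Bv₀ = (10, 6, 2)
w2 = Bw1 = (-38, -42, -24)
Ratio: -38/10 = -3.8000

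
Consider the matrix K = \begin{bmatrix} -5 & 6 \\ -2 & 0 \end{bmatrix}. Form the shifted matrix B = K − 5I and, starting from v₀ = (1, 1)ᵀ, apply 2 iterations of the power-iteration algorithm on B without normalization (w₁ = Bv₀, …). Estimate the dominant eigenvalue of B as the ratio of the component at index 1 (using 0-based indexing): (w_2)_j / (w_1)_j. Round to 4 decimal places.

B = K − 5I has rows (-10, 6); (-2, -5)
w1 = Bv₀ = ((-10)·1 + 6·1; (-2)·1 + (-5)·1) = (-4, -7)
w2 = Bw1 = ((-10)·(-4) + 6·(-7); (-2)·(-4) + (-5)·(-7)) = (-2, 43)
Ratio: 43/-7 = -6.1429

-6.1429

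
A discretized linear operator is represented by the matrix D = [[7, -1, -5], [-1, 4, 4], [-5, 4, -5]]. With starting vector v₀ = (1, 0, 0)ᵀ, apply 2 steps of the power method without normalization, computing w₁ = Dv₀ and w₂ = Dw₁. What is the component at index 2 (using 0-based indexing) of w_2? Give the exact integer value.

w1 = Dv₀ = (7·1 + (-1)·0 + (-5)·0; (-1)·1 + 4·0 + 4·0; (-5)·1 + 4·0 + (-5)·0) = (7, -1, -5)
w2 = Dw1 = (7·7 + (-1)·(-1) + (-5)·(-5); (-1)·7 + 4·(-1) + 4·(-5); (-5)·7 + 4·(-1) + (-5)·(-5)) = (75, -31, -14)
The requested component of w2 is -14.

-14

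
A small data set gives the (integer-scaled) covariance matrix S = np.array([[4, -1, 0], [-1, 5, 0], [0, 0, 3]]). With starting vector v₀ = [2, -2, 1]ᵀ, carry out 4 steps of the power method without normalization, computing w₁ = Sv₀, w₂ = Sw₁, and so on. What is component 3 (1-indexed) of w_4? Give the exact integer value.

81

w1 = Sv₀ = (4·2 + (-1)·(-2) + 0·1; (-1)·2 + 5·(-2) + 0·1; 0·2 + 0·(-2) + 3·1) = (10, -12, 3)
w2 = Sw1 = (4·10 + (-1)·(-12) + 0·3; (-1)·10 + 5·(-12) + 0·3; 0·10 + 0·(-12) + 3·3) = (52, -70, 9)
w3 = Sw2 = (278, -402, 27)
w4 = Sw3 = (1514, -2288, 81)
The requested component of w4 is 81.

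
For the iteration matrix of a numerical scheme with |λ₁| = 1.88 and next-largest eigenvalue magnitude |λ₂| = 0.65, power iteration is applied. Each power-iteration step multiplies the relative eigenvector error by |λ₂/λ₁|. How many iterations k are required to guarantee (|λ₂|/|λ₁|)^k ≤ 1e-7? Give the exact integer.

|λ₂/λ₁| = 0.65/1.88 = 0.34574
Need k ≥ ln(1e-7) / ln(0.34574) = -16.1181 / -1.0621 ≈ 15.176
Smallest integer k satisfying the bound: 16

16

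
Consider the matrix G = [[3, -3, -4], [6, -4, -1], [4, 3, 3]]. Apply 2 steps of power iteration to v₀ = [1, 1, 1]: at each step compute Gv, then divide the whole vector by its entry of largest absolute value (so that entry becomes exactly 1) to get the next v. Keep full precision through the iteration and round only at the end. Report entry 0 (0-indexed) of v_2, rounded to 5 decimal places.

1.00000

Gv0 = (-4.000000, 1.000000, 10.000000); divide by 10.000000 → v1 = (-0.400000, 0.100000, 1.000000)
Gv1 = (-5.500000, -3.800000, 1.700000); divide by -5.500000 → v2 = (1.000000, 0.690909, -0.309091)
Requested entry of v2: -55/-55 = 1.00000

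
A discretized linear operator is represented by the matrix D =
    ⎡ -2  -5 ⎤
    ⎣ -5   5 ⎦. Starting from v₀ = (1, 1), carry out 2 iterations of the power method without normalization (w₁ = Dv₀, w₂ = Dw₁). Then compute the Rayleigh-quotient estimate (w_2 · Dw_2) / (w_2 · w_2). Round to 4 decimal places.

w1 = Dv₀ = (-7, 0)
w2 = Dw1 = (14, 35)
Dw2 = (-203, 105)
w2·Dw2 = 14·(-203) + 35·105 = 833; w2·w2 = 14·14 + 35·35 = 1421
λ ≈ 833/1421 = 0.5862

0.5862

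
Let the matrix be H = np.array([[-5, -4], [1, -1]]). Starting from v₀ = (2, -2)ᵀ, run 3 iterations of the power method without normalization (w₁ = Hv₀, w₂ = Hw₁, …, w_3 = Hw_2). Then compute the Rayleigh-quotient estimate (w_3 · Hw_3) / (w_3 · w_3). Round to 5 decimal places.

w1 = Hv₀ = (-2, 4)
w2 = Hw1 = (-6, -6)
w3 = Hw2 = (54, 0)
Hw3 = (-270, 54)
w3·Hw3 = 54·(-270) + 0·54 = -14580; w3·w3 = 54·54 + 0·0 = 2916
λ ≈ -14580/2916 = -5.00000

-5.00000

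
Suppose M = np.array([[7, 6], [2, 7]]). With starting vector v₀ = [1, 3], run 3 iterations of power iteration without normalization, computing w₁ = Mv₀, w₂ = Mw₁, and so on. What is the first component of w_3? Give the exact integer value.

w1 = Mv₀ = (7·1 + 6·3; 2·1 + 7·3) = (25, 23)
w2 = Mw1 = (7·25 + 6·23; 2·25 + 7·23) = (313, 211)
w3 = Mw2 = (3457, 2103)
The requested component of w3 is 3457.

3457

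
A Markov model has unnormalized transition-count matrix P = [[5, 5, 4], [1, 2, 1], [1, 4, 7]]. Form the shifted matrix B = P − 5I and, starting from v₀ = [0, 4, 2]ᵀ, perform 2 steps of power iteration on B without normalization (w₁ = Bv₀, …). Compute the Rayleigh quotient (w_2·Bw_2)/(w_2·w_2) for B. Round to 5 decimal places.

1.60608

B = P − 5I has rows (0, 5, 4); (1, -3, 1); (1, 4, 2)
w1 = Bv₀ = (0·0 + 5·4 + 4·2; 1·0 + (-3)·4 + 1·2; 1·0 + 4·4 + 2·2) = (28, -10, 20)
w2 = Bw1 = (0·28 + 5·(-10) + 4·20; 1·28 + (-3)·(-10) + 1·20; 1·28 + 4·(-10) + 2·20) = (30, 78, 28)
Bw2 = (502, -176, 398)
w2·Bw2 = 12476; w2·w2 = 7768; μ ≈ 12476/7768 = 1.60608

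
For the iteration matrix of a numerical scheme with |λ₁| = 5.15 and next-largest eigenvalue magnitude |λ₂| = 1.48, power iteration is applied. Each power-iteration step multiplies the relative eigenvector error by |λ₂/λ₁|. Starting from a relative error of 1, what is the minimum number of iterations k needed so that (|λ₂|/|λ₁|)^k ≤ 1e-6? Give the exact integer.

12

|λ₂/λ₁| = 1.48/5.15 = 0.28738
Need k ≥ ln(1e-6) / ln(0.28738) = -13.8155 / -1.2470 ≈ 11.079
Smallest integer k satisfying the bound: 12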